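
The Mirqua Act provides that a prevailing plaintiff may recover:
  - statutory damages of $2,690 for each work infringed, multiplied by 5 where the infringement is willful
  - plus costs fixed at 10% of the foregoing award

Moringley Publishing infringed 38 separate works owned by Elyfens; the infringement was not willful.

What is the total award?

Statutory damages: 38 × $2,690 = $102,220
Infringement not willful: no ×5 enhancement.
Costs: 10% of $102,220 = $10,222
Award plus costs: $102,220 + $10,222 = $112,442

$112,442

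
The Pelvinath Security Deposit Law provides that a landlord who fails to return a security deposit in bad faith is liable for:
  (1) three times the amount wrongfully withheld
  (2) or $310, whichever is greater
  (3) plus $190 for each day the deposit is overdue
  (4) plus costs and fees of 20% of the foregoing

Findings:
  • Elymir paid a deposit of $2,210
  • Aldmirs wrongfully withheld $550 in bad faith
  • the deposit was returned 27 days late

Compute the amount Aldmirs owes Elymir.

$8,136

Trebled: 3 × $550 = $1,650
Minimum $310: $1,650 meets the minimum, no increase.
Late-return penalty: 27 × $190 = $5,130
Damages plus late penalty: $1,650 + $5,130 = $6,780
Costs and fees: 20% of $6,780 = $1,356
Total recovery: $6,780 + $1,356 = $8,136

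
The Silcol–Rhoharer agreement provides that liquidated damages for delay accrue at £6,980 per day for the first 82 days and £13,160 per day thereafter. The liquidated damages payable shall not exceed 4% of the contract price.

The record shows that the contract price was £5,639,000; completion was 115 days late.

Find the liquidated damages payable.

First 82 days: 82 × £6,980 = £572,360
Remaining days: (115 − 82) × £13,160 = £434,280
Accrued per-day damages: £572,360 + £434,280 = £1,006,640
Cap: 4% of £5,639,000 = £225,560
Cap at £225,560: £1,006,640 exceeds the cap → £225,560

£225,560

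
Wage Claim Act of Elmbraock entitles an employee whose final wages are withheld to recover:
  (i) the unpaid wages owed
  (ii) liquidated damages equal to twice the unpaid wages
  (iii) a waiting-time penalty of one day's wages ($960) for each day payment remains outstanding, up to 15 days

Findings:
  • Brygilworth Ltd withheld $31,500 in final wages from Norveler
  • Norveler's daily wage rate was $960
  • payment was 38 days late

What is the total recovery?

$108,900

Doubled: 2 × $31,500 = $63,000
Penalty days: min(38, 15) = 15
Waiting-time penalty: 15 × $960 = $14,400
Total award: $31,500 + $63,000 + $14,400 = $108,900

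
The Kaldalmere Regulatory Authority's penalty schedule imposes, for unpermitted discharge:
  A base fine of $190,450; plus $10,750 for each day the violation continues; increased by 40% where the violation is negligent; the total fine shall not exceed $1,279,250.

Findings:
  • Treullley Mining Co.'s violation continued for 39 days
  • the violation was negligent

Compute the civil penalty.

Per-day component: 39 × $10,750 = $419,250
Base plus per-day: $190,450 + $419,250 = $609,700
Enhancement: 40% of $609,700 = $243,880
Enhanced fine: $609,700 + $243,880 = $853,580
Cap at $1,279,250: $853,580 is within the cap, no reduction.

$853,580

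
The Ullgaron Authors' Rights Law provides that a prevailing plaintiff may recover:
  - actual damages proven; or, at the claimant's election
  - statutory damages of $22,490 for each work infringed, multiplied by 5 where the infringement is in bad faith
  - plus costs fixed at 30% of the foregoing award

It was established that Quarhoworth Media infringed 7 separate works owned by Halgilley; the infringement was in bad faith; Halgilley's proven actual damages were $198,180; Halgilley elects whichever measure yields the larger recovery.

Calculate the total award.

Statutory damages: 7 × $22,490 = $157,430
Multiplied by 5: 5 × $157,430 = $787,150
Greater of actual damages ($198,180) or enhanced statutory damages ($787,150): $787,150
Costs: 30% of $787,150 = $236,145
Award plus costs: $787,150 + $236,145 = $1,023,295

$1,023,295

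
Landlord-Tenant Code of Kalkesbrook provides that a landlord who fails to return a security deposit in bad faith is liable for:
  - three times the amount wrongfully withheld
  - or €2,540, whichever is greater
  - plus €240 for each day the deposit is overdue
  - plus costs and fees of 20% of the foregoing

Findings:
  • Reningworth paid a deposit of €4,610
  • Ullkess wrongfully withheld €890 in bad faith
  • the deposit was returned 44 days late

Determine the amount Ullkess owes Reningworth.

€15,876

Trebled: 3 × €890 = €2,670
Minimum €2,540: €2,670 meets the minimum, no increase.
Late-return penalty: 44 × €240 = €10,560
Damages plus late penalty: €2,670 + €10,560 = €13,230
Costs and fees: 20% of €13,230 = €2,646
Total recovery: €13,230 + €2,646 = €15,876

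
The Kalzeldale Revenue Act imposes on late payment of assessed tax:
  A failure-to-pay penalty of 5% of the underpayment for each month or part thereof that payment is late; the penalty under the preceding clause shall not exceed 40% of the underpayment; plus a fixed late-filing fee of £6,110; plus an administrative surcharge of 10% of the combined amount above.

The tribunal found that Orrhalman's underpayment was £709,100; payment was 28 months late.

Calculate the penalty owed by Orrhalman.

Accrued rate: 5% × 28 = 140%, capped at 40% → 40%
Failure-to-pay penalty: 40% of £709,100 = £283,640
Penalty before surcharge: £283,640 + £6,110 = £289,750
Administrative surcharge: 10% of £289,750 = £28,975
Total penalty: £289,750 + £28,975 = £318,725

£318,725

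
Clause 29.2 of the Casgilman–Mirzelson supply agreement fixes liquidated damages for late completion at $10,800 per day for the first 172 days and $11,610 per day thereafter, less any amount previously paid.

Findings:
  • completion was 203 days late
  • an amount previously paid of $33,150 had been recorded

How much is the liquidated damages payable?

Liquidated damages: $2,184,360

First 172 days: 172 × $10,800 = $1,857,600
Remaining days: (203 − 172) × $11,610 = $359,910
Accrued per-day damages: $1,857,600 + $359,910 = $2,217,510
Less amount previously paid: $2,217,510 − $33,150 = $2,184,360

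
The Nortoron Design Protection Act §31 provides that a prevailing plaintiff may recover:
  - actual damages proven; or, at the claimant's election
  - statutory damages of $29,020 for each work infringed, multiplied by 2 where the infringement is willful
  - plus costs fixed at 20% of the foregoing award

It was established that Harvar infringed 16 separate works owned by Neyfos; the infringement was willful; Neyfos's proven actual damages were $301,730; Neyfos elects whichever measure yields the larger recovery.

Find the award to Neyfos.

$1,114,368

Statutory damages: 16 × $29,020 = $464,320
Doubled: 2 × $464,320 = $928,640
Greater of actual damages ($301,730) or enhanced statutory damages ($928,640): $928,640
Costs: 20% of $928,640 = $185,728
Award plus costs: $928,640 + $185,728 = $1,114,368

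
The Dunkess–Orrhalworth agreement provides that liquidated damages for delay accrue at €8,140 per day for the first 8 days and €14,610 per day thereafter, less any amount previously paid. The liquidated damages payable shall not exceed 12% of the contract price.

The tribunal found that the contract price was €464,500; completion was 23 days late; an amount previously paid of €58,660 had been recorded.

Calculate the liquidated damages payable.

First 8 days: 8 × €8,140 = €65,120
Remaining days: (23 − 8) × €14,610 = €219,150
Accrued per-day damages: €65,120 + €219,150 = €284,270
Less amount previously paid: €284,270 − €58,660 = €225,610
Cap: 12% of €464,500 = €55,740
Cap at €55,740: €225,610 exceeds the cap → €55,740

€55,740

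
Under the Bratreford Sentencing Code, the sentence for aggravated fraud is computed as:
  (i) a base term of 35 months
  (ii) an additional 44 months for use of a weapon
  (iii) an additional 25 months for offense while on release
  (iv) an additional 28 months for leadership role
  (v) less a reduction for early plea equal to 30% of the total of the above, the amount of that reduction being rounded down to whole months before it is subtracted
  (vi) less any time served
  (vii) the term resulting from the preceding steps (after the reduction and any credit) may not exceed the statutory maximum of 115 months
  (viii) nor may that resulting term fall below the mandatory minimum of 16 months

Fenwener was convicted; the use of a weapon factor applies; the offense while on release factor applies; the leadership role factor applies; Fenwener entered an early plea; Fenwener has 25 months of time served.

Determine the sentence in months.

Use of a weapon enhancement: +44 months
Offense while on release enhancement: +25 months
Leadership role enhancement: +28 months
Adjusted term: 35 months + 44 months + 25 months + 28 months = 132 months
Early plea reduction: 30% of 132 months = 39 months (rounded down)
After reduction: 132 − 39 = 93 months
Less time served: 93 months − 25 months = 68 months
Cap at 115 months: 68 months is within the cap, no reduction.
Minimum 16 months: 68 months meets the minimum, no increase.

Sentence: 68 months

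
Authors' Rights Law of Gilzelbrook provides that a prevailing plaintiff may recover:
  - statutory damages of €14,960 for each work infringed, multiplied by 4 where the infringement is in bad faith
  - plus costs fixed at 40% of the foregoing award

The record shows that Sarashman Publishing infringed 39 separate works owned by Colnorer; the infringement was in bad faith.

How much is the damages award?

Statutory damages: 39 × €14,960 = €583,440
Multiplied by 4: 4 × €583,440 = €2,333,760
Costs: 40% of €2,333,760 = €933,504
Award plus costs: €2,333,760 + €933,504 = €3,267,264

€3,267,264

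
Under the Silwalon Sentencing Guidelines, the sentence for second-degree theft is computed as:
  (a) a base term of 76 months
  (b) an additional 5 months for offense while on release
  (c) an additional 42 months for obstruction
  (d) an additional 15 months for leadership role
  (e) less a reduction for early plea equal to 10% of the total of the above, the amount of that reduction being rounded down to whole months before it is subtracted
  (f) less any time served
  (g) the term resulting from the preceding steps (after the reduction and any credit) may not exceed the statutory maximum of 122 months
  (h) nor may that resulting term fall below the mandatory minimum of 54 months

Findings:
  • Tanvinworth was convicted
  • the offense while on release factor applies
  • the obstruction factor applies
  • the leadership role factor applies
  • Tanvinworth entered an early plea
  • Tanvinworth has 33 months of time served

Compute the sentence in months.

92 months

Offense while on release enhancement: +5 months
Obstruction enhancement: +42 months
Leadership role enhancement: +15 months
Adjusted term: 76 months + 5 months + 42 months + 15 months = 138 months
Early plea reduction: 10% of 138 months = 13 months (rounded down)
After reduction: 138 − 13 = 125 months
Less time served: 125 months − 33 months = 92 months
Cap at 122 months: 92 months is within the cap, no reduction.
Minimum 54 months: 92 months meets the minimum, no increase.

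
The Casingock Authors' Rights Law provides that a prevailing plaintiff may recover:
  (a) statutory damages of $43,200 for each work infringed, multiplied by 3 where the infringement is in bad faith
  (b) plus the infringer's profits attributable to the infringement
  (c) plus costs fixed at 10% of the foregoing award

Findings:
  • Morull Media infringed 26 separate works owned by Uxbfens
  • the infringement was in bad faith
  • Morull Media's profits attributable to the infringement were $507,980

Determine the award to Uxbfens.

$4,265,338

Statutory damages: 26 × $43,200 = $1,123,200
Trebled: 3 × $1,123,200 = $3,369,600
Combined award: $3,369,600 + $507,980 = $3,877,580
Costs: 10% of $3,877,580 = $387,758
Award plus costs: $3,877,580 + $387,758 = $4,265,338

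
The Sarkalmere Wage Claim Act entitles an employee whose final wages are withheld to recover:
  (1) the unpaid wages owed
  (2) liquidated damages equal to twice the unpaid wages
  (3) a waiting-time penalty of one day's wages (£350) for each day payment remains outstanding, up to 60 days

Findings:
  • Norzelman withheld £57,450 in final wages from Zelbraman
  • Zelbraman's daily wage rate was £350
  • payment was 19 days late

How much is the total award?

Doubled: 2 × £57,450 = £114,900
Penalty days: min(19, 60) = 19
Waiting-time penalty: 19 × £350 = £6,650
Total award: £57,450 + £114,900 + £6,650 = £179,000

£179,000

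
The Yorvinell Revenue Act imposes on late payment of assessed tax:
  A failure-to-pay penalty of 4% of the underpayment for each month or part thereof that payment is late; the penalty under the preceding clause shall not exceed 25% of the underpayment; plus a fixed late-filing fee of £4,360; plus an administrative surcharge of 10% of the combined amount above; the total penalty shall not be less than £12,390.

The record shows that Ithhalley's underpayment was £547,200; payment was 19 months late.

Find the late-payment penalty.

Accrued rate: 4% × 19 = 76%, capped at 25% → 25%
Failure-to-pay penalty: 25% of £547,200 = £136,800
Penalty before surcharge: £136,800 + £4,360 = £141,160
Administrative surcharge: 10% of £141,160 = £14,116
Total penalty: £141,160 + £14,116 = £155,276
Minimum £12,390: £155,276 meets the minimum, no increase.

£155,276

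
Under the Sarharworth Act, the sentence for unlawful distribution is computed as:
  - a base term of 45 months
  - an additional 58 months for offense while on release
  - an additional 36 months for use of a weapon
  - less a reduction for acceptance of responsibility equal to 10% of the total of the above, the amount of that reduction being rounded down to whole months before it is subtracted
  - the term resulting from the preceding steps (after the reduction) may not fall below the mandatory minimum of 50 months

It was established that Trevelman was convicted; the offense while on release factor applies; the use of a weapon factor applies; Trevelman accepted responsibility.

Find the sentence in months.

Offense while on release enhancement: +58 months
Use of a weapon enhancement: +36 months
Adjusted term: 45 months + 58 months + 36 months = 139 months
Acceptance of responsibility reduction: 10% of 139 months = 13 months (rounded down)
After reduction: 139 − 13 = 126 months
Minimum 50 months: 126 months meets the minimum, no increase.

126 months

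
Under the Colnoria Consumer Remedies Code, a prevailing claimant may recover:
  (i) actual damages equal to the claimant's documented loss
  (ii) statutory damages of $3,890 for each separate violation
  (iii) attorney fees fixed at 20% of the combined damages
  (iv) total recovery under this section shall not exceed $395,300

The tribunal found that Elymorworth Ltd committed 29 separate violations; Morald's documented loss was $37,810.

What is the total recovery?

$180,744

Statutory damages: 29 × $3,890 = $112,810
Combined damages: $37,810 + $112,810 = $150,620
Attorney fees: 20% of $150,620 = $30,124
Total before cap: $150,620 + $30,124 = $180,744
Cap at $395,300: $180,744 is within the cap, no reduction.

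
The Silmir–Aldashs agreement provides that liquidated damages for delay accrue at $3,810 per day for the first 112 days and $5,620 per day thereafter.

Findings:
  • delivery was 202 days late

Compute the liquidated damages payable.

$932,520

First 112 days: 112 × $3,810 = $426,720
Remaining days: (202 − 112) × $5,620 = $505,800
Accrued per-day damages: $426,720 + $505,800 = $932,520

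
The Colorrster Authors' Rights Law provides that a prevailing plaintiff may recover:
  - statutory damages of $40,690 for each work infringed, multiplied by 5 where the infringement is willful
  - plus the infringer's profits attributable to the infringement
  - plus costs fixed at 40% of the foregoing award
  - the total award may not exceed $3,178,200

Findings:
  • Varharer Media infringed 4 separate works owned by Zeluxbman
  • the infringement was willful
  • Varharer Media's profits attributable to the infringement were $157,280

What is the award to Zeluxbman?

$1,359,512

Statutory damages: 4 × $40,690 = $162,760
Multiplied by 5: 5 × $162,760 = $813,800
Combined award: $813,800 + $157,280 = $971,080
Costs: 40% of $971,080 = $388,432
Award plus costs: $971,080 + $388,432 = $1,359,512
Cap at $3,178,200: $1,359,512 is within the cap, no reduction.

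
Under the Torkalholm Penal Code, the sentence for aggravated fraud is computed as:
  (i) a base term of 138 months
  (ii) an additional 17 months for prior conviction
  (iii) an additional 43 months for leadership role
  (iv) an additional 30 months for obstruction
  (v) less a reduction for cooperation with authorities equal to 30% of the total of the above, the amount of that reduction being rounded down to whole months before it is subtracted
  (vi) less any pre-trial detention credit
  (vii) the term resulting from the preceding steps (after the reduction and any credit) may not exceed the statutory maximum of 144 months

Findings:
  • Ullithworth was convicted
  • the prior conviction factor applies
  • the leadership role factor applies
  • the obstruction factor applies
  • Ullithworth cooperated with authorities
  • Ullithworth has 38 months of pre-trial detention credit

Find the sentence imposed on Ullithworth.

Prior conviction enhancement: +17 months
Leadership role enhancement: +43 months
Obstruction enhancement: +30 months
Adjusted term: 138 months + 17 months + 43 months + 30 months = 228 months
Cooperation with authorities reduction: 30% of 228 months = 68 months (rounded down)
After reduction: 228 − 68 = 160 months
Less pre-trial detention credit: 160 months − 38 months = 122 months
Cap at 144 months: 122 months is within the cap, no reduction.

122 months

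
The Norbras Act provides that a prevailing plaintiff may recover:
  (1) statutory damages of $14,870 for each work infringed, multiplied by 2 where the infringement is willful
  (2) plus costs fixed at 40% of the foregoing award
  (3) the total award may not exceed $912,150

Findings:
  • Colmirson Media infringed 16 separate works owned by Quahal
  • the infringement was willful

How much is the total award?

$666,176

Statutory damages: 16 × $14,870 = $237,920
Doubled: 2 × $237,920 = $475,840
Costs: 40% of $475,840 = $190,336
Award plus costs: $475,840 + $190,336 = $666,176
Cap at $912,150: $666,176 is within the cap, no reduction.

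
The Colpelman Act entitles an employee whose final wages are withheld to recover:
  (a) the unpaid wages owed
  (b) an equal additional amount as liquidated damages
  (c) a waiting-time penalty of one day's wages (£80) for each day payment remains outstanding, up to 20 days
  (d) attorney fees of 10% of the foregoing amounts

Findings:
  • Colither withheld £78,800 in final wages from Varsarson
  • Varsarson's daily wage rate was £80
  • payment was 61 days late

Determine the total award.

£175,120

Liquidated damages (equal amount): £78,800
Penalty days: min(61, 20) = 20
Waiting-time penalty: 20 × £80 = £1,600
Subtotal: £78,800 + £78,800 + £1,600 = £159,200
Attorney fees: 10% of £159,200 = £15,920
Total award: £159,200 + £15,920 = £175,120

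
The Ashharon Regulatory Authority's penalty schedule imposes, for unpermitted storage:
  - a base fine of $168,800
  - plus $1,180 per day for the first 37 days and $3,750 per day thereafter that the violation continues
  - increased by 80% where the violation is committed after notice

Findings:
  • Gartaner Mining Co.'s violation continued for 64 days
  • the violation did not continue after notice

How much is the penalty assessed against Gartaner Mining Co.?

$313,710

First 37 days: 37 × $1,180 = $43,660
Remaining days: (64 − 37) × $3,750 = $101,250
Per-day component: $43,660 + $101,250 = $144,910
Base plus per-day: $168,800 + $144,910 = $313,710
The violation did not continue after notice: no 80% increase.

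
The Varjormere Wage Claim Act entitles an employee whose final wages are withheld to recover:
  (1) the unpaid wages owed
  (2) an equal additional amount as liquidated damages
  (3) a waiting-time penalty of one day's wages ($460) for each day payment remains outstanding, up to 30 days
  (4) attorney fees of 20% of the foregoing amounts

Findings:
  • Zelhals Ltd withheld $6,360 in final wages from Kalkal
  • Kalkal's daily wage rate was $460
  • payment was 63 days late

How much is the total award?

Liquidated damages (equal amount): $6,360
Penalty days: min(63, 30) = 30
Waiting-time penalty: 30 × $460 = $13,800
Subtotal: $6,360 + $6,360 + $13,800 = $26,520
Attorney fees: 20% of $26,520 = $5,304
Total award: $26,520 + $5,304 = $31,824

$31,824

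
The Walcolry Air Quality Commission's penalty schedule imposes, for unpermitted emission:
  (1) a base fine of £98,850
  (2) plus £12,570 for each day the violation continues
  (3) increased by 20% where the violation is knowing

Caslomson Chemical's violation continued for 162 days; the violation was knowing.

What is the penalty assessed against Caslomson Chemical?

£2,562,228

Per-day component: 162 × £12,570 = £2,036,340
Base plus per-day: £98,850 + £2,036,340 = £2,135,190
Enhancement: 20% of £2,135,190 = £427,038
Enhanced fine: £2,135,190 + £427,038 = £2,562,228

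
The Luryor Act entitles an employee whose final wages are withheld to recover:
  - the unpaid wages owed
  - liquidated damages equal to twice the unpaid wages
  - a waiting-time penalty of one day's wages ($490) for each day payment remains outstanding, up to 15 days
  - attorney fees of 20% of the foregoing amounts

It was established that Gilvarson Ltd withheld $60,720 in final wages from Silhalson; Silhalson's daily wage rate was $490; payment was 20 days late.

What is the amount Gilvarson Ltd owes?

$227,412

Doubled: 2 × $60,720 = $121,440
Penalty days: min(20, 15) = 15
Waiting-time penalty: 15 × $490 = $7,350
Subtotal: $60,720 + $121,440 + $7,350 = $189,510
Attorney fees: 20% of $189,510 = $37,902
Total award: $189,510 + $37,902 = $227,412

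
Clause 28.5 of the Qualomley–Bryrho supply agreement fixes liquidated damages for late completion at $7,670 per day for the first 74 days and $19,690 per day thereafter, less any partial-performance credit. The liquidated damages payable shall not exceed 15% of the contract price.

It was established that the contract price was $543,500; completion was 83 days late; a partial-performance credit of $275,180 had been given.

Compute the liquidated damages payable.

Liquidated damages: $81,525

First 74 days: 74 × $7,670 = $567,580
Remaining days: (83 − 74) × $19,690 = $177,210
Accrued per-day damages: $567,580 + $177,210 = $744,790
Less partial-performance credit: $744,790 − $275,180 = $469,610
Cap: 15% of $543,500 = $81,525
Cap at $81,525: $469,610 exceeds the cap → $81,525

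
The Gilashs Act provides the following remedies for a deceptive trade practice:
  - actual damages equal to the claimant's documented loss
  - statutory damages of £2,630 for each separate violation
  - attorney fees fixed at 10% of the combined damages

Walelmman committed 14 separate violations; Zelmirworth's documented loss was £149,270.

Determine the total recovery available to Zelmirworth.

£204,699

Statutory damages: 14 × £2,630 = £36,820
Combined damages: £149,270 + £36,820 = £186,090
Attorney fees: 10% of £186,090 = £18,609
Total recovery: £186,090 + £18,609 = £204,699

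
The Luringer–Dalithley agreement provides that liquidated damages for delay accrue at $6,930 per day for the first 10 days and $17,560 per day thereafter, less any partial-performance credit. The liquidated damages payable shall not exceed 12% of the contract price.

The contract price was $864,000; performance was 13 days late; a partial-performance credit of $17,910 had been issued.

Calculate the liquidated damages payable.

First 10 days: 10 × $6,930 = $69,300
Remaining days: (13 − 10) × $17,560 = $52,680
Accrued per-day damages: $69,300 + $52,680 = $121,980
Less partial-performance credit: $121,980 − $17,910 = $104,070
Cap: 12% of $864,000 = $103,680
Cap at $103,680: $104,070 exceeds the cap → $103,680

Liquidated damages: $103,680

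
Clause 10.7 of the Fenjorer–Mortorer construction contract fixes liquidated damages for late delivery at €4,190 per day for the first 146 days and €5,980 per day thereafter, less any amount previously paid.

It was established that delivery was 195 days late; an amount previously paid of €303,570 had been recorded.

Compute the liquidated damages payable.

First 146 days: 146 × €4,190 = €611,740
Remaining days: (195 − 146) × €5,980 = €293,020
Accrued per-day damages: €611,740 + €293,020 = €904,760
Less amount previously paid: €904,760 − €303,570 = €601,190

€601,190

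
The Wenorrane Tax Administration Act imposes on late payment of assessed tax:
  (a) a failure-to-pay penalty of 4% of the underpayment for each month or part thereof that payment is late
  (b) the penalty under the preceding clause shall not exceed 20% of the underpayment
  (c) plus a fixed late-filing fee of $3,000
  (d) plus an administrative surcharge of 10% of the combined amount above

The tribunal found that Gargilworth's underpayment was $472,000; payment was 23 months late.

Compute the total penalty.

$107,140

Accrued rate: 4% × 23 = 92%, capped at 20% → 20%
Failure-to-pay penalty: 20% of $472,000 = $94,400
Penalty before surcharge: $94,400 + $3,000 = $97,400
Administrative surcharge: 10% of $97,400 = $9,740
Total penalty: $97,400 + $9,740 = $107,140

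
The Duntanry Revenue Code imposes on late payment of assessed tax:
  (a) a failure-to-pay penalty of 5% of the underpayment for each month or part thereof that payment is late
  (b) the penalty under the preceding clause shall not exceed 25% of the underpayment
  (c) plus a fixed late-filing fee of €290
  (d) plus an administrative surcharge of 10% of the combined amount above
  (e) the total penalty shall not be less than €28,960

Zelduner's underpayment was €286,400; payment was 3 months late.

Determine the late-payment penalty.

Penalty: €47,575

Accrued rate: 5% × 3 = 15%, capped at 25% → 15%
Failure-to-pay penalty: 15% of €286,400 = €42,960
Penalty before surcharge: €42,960 + €290 = €43,250
Administrative surcharge: 10% of €43,250 = €4,325
Total penalty: €43,250 + €4,325 = €47,575
Minimum €28,960: €47,575 meets the minimum, no increase.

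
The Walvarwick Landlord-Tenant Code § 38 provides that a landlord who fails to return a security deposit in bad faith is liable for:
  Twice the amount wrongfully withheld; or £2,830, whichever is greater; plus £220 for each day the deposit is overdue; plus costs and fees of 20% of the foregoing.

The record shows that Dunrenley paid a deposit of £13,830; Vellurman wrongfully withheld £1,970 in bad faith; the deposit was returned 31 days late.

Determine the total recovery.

Doubled: 2 × £1,970 = £3,940
Minimum £2,830: £3,940 meets the minimum, no increase.
Late-return penalty: 31 × £220 = £6,820
Damages plus late penalty: £3,940 + £6,820 = £10,760
Costs and fees: 20% of £10,760 = £2,152
Total recovery: £10,760 + £2,152 = £12,912

£12,912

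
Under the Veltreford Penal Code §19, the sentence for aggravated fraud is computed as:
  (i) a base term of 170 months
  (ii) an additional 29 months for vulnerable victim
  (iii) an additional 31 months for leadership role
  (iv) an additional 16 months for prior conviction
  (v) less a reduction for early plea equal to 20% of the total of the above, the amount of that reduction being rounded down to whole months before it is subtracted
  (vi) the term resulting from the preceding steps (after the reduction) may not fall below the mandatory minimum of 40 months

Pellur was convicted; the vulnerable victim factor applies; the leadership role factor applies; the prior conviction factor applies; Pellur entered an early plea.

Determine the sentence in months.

Vulnerable victim enhancement: +29 months
Leadership role enhancement: +31 months
Prior conviction enhancement: +16 months
Adjusted term: 170 months + 29 months + 31 months + 16 months = 246 months
Early plea reduction: 20% of 246 months = 49 months (rounded down)
After reduction: 246 − 49 = 197 months
Minimum 40 months: 197 months meets the minimum, no increase.

197 months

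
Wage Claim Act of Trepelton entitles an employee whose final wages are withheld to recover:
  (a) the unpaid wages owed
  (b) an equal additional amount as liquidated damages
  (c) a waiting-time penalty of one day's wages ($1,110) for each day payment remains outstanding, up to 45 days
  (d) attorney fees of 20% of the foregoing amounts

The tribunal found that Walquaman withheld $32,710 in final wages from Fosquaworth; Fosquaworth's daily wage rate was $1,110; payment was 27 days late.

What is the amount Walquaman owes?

$114,468

Liquidated damages (equal amount): $32,710
Penalty days: min(27, 45) = 27
Waiting-time penalty: 27 × $1,110 = $29,970
Subtotal: $32,710 + $32,710 + $29,970 = $95,390
Attorney fees: 20% of $95,390 = $19,078
Total award: $95,390 + $19,078 = $114,468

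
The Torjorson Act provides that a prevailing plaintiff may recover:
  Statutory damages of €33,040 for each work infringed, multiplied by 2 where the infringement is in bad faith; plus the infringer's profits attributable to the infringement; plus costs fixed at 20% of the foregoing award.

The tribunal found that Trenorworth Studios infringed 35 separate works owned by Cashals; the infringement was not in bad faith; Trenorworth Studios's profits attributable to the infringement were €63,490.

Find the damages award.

Statutory damages: 35 × €33,040 = €1,156,400
Infringement not in bad faith: no ×2 enhancement.
Combined award: €1,156,400 + €63,490 = €1,219,890
Costs: 20% of €1,219,890 = €243,978
Award plus costs: €1,219,890 + €243,978 = €1,463,868

€1,463,868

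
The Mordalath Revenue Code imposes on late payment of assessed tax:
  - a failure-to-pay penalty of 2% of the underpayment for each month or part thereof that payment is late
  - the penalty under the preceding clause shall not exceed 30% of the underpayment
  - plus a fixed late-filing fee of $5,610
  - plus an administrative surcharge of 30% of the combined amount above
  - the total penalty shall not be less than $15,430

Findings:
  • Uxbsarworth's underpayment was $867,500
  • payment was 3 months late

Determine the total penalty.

$74,958

Accrued rate: 2% × 3 = 6%, capped at 30% → 6%
Failure-to-pay penalty: 6% of $867,500 = $52,050
Penalty before surcharge: $52,050 + $5,610 = $57,660
Administrative surcharge: 30% of $57,660 = $17,298
Total penalty: $57,660 + $17,298 = $74,958
Minimum $15,430: $74,958 meets the minimum, no increase.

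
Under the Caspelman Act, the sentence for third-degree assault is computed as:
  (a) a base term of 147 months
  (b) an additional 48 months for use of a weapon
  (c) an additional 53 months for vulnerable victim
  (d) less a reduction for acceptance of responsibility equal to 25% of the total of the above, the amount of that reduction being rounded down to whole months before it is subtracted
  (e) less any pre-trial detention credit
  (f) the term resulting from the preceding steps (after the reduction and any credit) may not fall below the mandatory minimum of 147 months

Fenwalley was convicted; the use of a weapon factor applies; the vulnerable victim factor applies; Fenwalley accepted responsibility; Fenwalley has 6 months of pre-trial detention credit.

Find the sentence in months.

Sentence: 180 months

Use of a weapon enhancement: +48 months
Vulnerable victim enhancement: +53 months
Adjusted term: 147 months + 48 months + 53 months = 248 months
Acceptance of responsibility reduction: 25% of 248 months = 62 months (rounded down)
After reduction: 248 − 62 = 186 months
Less pre-trial detention credit: 186 months − 6 months = 180 months
Minimum 147 months: 180 months meets the minimum, no increase.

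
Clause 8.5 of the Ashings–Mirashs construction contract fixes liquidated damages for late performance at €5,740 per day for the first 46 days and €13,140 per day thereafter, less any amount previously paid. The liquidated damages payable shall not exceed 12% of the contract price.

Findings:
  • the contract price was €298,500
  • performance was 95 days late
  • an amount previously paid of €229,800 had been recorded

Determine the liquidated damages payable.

First 46 days: 46 × €5,740 = €264,040
Remaining days: (95 − 46) × €13,140 = €643,860
Accrued per-day damages: €264,040 + €643,860 = €907,900
Less amount previously paid: €907,900 − €229,800 = €678,100
Cap: 12% of €298,500 = €35,820
Cap at €35,820: €678,100 exceeds the cap → €35,820

€35,820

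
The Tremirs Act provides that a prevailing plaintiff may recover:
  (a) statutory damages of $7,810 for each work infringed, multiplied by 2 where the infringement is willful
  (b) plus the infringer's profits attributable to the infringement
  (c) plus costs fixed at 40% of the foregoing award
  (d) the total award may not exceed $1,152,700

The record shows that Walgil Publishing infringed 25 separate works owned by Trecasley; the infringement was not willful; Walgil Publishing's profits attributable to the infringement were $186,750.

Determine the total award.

Statutory damages: 25 × $7,810 = $195,250
Infringement not willful: no ×2 enhancement.
Combined award: $195,250 + $186,750 = $382,000
Costs: 40% of $382,000 = $152,800
Award plus costs: $382,000 + $152,800 = $534,800
Cap at $1,152,700: $534,800 is within the cap, no reduction.

$534,800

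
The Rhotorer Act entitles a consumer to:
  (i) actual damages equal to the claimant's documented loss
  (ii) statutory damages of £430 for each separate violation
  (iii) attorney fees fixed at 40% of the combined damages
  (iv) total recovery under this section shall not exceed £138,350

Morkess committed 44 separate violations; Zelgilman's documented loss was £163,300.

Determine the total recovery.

£138,350

Statutory damages: 44 × £430 = £18,920
Combined damages: £163,300 + £18,920 = £182,220
Attorney fees: 40% of £182,220 = £72,888
Total before cap: £182,220 + £72,888 = £255,108
Cap at £138,350: £255,108 exceeds the cap → £138,350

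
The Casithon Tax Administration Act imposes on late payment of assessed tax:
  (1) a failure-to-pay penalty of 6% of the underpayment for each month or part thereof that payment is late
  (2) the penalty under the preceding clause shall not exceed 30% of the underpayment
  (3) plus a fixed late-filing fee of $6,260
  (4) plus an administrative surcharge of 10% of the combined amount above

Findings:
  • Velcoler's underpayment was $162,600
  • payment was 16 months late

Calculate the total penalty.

Penalty: $60,544

Accrued rate: 6% × 16 = 96%, capped at 30% → 30%
Failure-to-pay penalty: 30% of $162,600 = $48,780
Penalty before surcharge: $48,780 + $6,260 = $55,040
Administrative surcharge: 10% of $55,040 = $5,504
Total penalty: $55,040 + $5,504 = $60,544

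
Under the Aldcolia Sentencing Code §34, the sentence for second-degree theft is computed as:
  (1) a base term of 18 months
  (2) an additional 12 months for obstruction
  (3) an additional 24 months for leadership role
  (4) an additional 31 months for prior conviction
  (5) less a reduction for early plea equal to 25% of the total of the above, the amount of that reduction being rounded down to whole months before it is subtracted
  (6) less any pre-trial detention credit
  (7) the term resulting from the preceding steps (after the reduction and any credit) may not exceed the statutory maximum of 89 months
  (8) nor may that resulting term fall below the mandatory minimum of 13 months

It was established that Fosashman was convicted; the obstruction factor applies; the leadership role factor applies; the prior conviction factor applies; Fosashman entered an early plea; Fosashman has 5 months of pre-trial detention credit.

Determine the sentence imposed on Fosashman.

Sentence: 59 months

Obstruction enhancement: +12 months
Leadership role enhancement: +24 months
Prior conviction enhancement: +31 months
Adjusted term: 18 months + 12 months + 24 months + 31 months = 85 months
Early plea reduction: 25% of 85 months = 21 months (rounded down)
After reduction: 85 − 21 = 64 months
Less pre-trial detention credit: 64 months − 5 months = 59 months
Cap at 89 months: 59 months is within the cap, no reduction.
Minimum 13 months: 59 months meets the minimum, no increase.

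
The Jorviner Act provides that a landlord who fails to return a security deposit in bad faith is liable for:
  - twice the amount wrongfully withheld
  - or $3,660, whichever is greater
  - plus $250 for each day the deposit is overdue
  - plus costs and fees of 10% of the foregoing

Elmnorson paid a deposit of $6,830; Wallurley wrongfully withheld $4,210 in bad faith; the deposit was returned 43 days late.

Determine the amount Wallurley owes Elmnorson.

Doubled: 2 × $4,210 = $8,420
Minimum $3,660: $8,420 meets the minimum, no increase.
Late-return penalty: 43 × $250 = $10,750
Damages plus late penalty: $8,420 + $10,750 = $19,170
Costs and fees: 10% of $19,170 = $1,917
Total recovery: $19,170 + $1,917 = $21,087

$21,087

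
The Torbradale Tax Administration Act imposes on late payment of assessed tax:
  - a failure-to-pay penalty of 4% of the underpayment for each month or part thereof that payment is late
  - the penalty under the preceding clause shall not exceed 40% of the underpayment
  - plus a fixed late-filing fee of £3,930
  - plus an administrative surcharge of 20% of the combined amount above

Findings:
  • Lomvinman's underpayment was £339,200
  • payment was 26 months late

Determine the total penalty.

Accrued rate: 4% × 26 = 104%, capped at 40% → 40%
Failure-to-pay penalty: 40% of £339,200 = £135,680
Penalty before surcharge: £135,680 + £3,930 = £139,610
Administrative surcharge: 20% of £139,610 = £27,922
Total penalty: £139,610 + £27,922 = £167,532

£167,532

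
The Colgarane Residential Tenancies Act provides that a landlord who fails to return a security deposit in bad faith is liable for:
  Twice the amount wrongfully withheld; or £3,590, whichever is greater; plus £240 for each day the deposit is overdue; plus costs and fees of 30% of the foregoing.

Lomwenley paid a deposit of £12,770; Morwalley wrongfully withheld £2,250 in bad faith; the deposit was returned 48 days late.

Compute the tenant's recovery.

£20,826

Doubled: 2 × £2,250 = £4,500
Minimum £3,590: £4,500 meets the minimum, no increase.
Late-return penalty: 48 × £240 = £11,520
Damages plus late penalty: £4,500 + £11,520 = £16,020
Costs and fees: 30% of £16,020 = £4,806
Total recovery: £16,020 + £4,806 = £20,826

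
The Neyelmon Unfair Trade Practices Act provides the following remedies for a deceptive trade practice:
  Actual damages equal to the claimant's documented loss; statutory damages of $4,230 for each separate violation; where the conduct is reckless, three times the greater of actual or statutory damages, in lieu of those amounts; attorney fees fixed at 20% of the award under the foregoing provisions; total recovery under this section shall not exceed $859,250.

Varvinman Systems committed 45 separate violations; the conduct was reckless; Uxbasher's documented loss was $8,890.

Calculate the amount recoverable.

Statutory damages: 45 × $4,230 = $190,350
Greater of actual damages ($8,890) or statutory damages ($190,350): $190,350
Trebled: 3 × $190,350 = $571,050
Attorney fees: 20% of $571,050 = $114,210
Total before cap: $571,050 + $114,210 = $685,260
Cap at $859,250: $685,260 is within the cap, no reduction.

$685,260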